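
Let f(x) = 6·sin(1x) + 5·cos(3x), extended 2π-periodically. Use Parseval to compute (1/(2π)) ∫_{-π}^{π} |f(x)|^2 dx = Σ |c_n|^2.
Σ |c_n|^2 = 61/2

Expand |f|^2 and use orthogonality of {sin(nx), cos(mx)} on [-π, π]:
  ∫_{-π}^{π} sin(nx)^2 dx = π, ∫ cos(mx)^2 dx = π, and cross terms integrate to 0.
So ∫_{-π}^{π} f(x)^2 dx = 6^2 · π + 5^2 · π = (36 + 25)π.
Divide by 2π: (36 + 25)/2 = 61/2.
By Parseval, this equals Σ |c_n|^2.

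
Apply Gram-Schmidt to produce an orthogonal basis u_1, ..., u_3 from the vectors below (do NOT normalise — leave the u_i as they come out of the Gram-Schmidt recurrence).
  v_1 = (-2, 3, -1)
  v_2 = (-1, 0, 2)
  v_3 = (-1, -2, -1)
Orthogonal basis:
  u_1 = (-2, 3, -1)
  u_2 = (-1, 0, 2)
  u_3 = (-57/35, -19/14, -57/70)

Apply the Gram-Schmidt recurrence
  u_1 = v_1
  u_i = v_i − Σ_{j<i} ((v_i · u_j) / (u_j · u_j)) · u_j.

Step by step this gives:
  u_1 = (-2, 3, -1)
  u_2 = (-1, 0, 2)
  u_3 = (-57/35, -19/14, -57/70)

Orthogonality check:
  u_2 · u_1 = 0 (should be 0)
  u_3 · u_1 = 0 (should be 0)
  u_3 · u_2 = 0 (should be 0)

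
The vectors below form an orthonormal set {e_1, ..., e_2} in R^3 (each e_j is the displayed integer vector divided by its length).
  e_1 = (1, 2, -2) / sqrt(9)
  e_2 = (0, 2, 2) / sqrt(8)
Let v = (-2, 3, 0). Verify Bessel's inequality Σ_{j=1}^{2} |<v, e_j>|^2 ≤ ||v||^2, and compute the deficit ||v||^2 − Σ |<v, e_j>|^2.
Σ |<v, e_j>|^2 = 113/18; ||v||^2 = 13; deficit = 121/18

Write each e_j = u_j / sqrt(<u_j, u_j>) where u_j is the displayed integer vector. Then <v, e_j> = <v, u_j> / sqrt(<u_j, u_j>), so |<v, e_j>|^2 = <v, u_j>^2 / <u_j, u_j>.
Coefficients: <v, e_1> = 4/sqrt(9), <v, e_2> = 6/sqrt(8).
Square and sum: Σ |<v, e_j>|^2 = 113/18.
Compute ||v||^2 = v·v = 13.
Deficit = 13 − 113/18 = 121/18 ≥ 0, confirming Bessel's inequality. (The deficit equals ||v − Σ <v,e_j> e_j||^2, the squared distance from v to span{e_j}.)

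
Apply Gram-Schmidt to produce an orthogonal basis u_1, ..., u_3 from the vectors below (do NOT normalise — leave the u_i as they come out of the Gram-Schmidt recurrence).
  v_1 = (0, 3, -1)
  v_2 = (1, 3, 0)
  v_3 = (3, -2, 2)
Orthogonal basis:
  u_1 = (0, 3, -1)
  u_2 = (1, 3/10, 9/10)
  u_3 = (15/19, -5/19, -15/19)

Apply the Gram-Schmidt recurrence
  u_1 = v_1
  u_i = v_i − Σ_{j<i} ((v_i · u_j) / (u_j · u_j)) · u_j.

Step by step this gives:
  u_1 = (0, 3, -1)
  u_2 = (1, 3/10, 9/10)
  u_3 = (15/19, -5/19, -15/19)

Orthogonality check:
  u_2 · u_1 = 0 (should be 0)
  u_3 · u_1 = 0 (should be 0)
  u_3 · u_2 = 0 (should be 0)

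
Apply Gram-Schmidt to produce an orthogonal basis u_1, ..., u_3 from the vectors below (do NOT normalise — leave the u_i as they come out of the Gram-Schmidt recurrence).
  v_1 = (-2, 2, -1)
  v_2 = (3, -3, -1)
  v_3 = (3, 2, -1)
Orthogonal basis:
  u_1 = (-2, 2, -1)
  u_2 = (5/9, -5/9, -20/9)
  u_3 = (5/2, 5/2, 0)

Apply the Gram-Schmidt recurrence
  u_1 = v_1
  u_i = v_i − Σ_{j<i} ((v_i · u_j) / (u_j · u_j)) · u_j.

Step by step this gives:
  u_1 = (-2, 2, -1)
  u_2 = (5/9, -5/9, -20/9)
  u_3 = (5/2, 5/2, 0)

Orthogonality check:
  u_2 · u_1 = 0 (should be 0)
  u_3 · u_1 = 0 (should be 0)
  u_3 · u_2 = 0 (should be 0)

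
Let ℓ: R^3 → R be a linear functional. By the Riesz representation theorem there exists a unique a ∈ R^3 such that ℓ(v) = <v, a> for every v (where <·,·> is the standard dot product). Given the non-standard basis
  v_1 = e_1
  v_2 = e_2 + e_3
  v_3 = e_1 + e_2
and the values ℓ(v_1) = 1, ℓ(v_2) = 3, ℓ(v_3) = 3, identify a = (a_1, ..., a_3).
a = (1, 2, 1)

Write a = (a_1, ..., a_3) in the standard basis. For each basis vector v_i, ℓ(v_i) = <v_i, a> is a linear equation in the a_j's. Collect the n equations into a matrix system V a = ℓ, where row i of V is v_i (expressed in the standard basis). Since V is invertible (lower-triangular with 1s on the diagonal, up to permutation), solve by back-substitution:
  V =
[[1, 0, 0],
 [0, 1, 1],
 [1, 1, 0]]
  V a = (1, 3, 3)
Solving gives a = (1, 2, 1).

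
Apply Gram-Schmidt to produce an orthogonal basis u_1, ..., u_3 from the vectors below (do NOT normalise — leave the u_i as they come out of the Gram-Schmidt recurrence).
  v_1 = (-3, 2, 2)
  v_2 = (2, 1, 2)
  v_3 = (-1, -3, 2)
Orthogonal basis:
  u_1 = (-3, 2, 2)
  u_2 = (2, 1, 2)
  u_3 = (-92/153, -460/153, 322/153)

Apply the Gram-Schmidt recurrence
  u_1 = v_1
  u_i = v_i − Σ_{j<i} ((v_i · u_j) / (u_j · u_j)) · u_j.

Step by step this gives:
  u_1 = (-3, 2, 2)
  u_2 = (2, 1, 2)
  u_3 = (-92/153, -460/153, 322/153)

Orthogonality check:
  u_2 · u_1 = 0 (should be 0)
  u_3 · u_1 = 0 (should be 0)
  u_3 · u_2 = 0 (should be 0)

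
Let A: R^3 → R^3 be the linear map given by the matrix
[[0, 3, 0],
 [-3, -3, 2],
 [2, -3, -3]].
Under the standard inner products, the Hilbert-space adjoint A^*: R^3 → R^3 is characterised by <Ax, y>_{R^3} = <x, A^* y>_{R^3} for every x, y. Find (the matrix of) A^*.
A^* = A^T =
[[0, -3, 2],
 [3, -3, -3],
 [0, 2, -3]]

For real matrices with standard dot products, the defining identity <Ax, y> = <x, A^* y> gives (Ax)^T y = x^T (A^*) y, i.e. x^T A^T y = x^T (A^*) y. Since this holds for all x, y, we must have A^* = A^T. Therefore
A^* =
[[0, -3, 2],
 [3, -3, -3],
 [0, 2, -3]].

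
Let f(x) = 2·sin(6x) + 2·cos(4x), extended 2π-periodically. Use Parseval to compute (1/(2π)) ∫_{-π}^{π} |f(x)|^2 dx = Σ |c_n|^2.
Σ |c_n|^2 = 4

Expand |f|^2 and use orthogonality of {sin(nx), cos(mx)} on [-π, π]:
  ∫_{-π}^{π} sin(nx)^2 dx = π, ∫ cos(mx)^2 dx = π, and cross terms integrate to 0.
So ∫_{-π}^{π} f(x)^2 dx = 2^2 · π + 2^2 · π = (4 + 4)π.
Divide by 2π: (4 + 4)/2 = 4.
By Parseval, this equals Σ |c_n|^2.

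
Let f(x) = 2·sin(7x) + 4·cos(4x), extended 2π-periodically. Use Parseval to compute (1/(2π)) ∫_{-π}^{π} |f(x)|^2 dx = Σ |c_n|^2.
Σ |c_n|^2 = 10

Expand |f|^2 and use orthogonality of {sin(nx), cos(mx)} on [-π, π]:
  ∫_{-π}^{π} sin(nx)^2 dx = π, ∫ cos(mx)^2 dx = π, and cross terms integrate to 0.
So ∫_{-π}^{π} f(x)^2 dx = 2^2 · π + 4^2 · π = (4 + 16)π.
Divide by 2π: (4 + 16)/2 = 10.
By Parseval, this equals Σ |c_n|^2.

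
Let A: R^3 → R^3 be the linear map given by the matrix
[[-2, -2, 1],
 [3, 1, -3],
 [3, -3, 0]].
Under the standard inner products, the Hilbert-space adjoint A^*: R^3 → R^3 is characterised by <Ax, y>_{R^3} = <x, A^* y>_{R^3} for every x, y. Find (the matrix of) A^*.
A^* = A^T =
[[-2, 3, 3],
 [-2, 1, -3],
 [1, -3, 0]]

For real matrices with standard dot products, the defining identity <Ax, y> = <x, A^* y> gives (Ax)^T y = x^T (A^*) y, i.e. x^T A^T y = x^T (A^*) y. Since this holds for all x, y, we must have A^* = A^T. Therefore
A^* =
[[-2, 3, 3],
 [-2, 1, -3],
 [1, -3, 0]].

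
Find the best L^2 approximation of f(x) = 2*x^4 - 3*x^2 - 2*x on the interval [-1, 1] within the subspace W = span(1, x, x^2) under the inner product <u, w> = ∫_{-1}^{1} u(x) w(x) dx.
g(x) = -9*x^2/7 - 2*x - 6/35

The best approximation g ∈ W is the orthogonal projection of f onto W. Writing g = a_0 + a_1 x + a_2 x^2, the coefficients solve the normal equations G · a = b where
  G_{ij} = <φ_i, φ_j> and b_i = <f, φ_i>, with φ_0 = 1, φ_1 = x, φ_2 = x^2.
G =
  [2, 0, 2/3]
  [0, 2/3, 0]
  [2/3, 0, 2/5],
b = (-6/5, -4/3, -22/35).
Solving gives a_0 = -6/35, a_1 = -2, a_2 = -9/7, so
  g(x) = -9*x^2/7 - 2*x - 6/35.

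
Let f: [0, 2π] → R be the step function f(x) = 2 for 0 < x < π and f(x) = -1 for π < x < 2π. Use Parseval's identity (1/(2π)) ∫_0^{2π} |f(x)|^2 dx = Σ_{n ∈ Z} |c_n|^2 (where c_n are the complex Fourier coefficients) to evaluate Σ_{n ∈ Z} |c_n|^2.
Σ |c_n|^2 = 5/2

Parseval equates the L^2 energy of f (normalised by 1/(2π)) with the ℓ^2 sum of its Fourier coefficients: (1/(2π)) ∫_0^{2π} |f|^2 = Σ |c_n|^2.
Compute the left side: (1/(2π)) [∫_0^π 2^2 dx + ∫_π^{2π} (-1)^2 dx] = (1/(2π)) · (4π + 1π) = (4 + 1)/2 = 5/2.
So Σ_{n ∈ Z} |c_n|^2 = 5/2.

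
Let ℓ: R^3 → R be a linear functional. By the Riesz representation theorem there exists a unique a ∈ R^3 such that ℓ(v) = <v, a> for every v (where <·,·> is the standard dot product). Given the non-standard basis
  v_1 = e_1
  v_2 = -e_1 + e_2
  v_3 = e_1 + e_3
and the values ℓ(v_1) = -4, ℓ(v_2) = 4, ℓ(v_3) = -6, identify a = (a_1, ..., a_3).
a = (-4, 0, -2)

Write a = (a_1, ..., a_3) in the standard basis. For each basis vector v_i, ℓ(v_i) = <v_i, a> is a linear equation in the a_j's. Collect the n equations into a matrix system V a = ℓ, where row i of V is v_i (expressed in the standard basis). Since V is invertible (lower-triangular with 1s on the diagonal, up to permutation), solve by back-substitution:
  V =
[[1, 0, 0],
 [-1, 1, 0],
 [1, 0, 1]]
  V a = (-4, 4, -6)
Solving gives a = (-4, 0, -2).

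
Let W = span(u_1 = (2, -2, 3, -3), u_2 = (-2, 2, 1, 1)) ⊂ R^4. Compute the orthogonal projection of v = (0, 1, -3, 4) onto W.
proj_W(v) = (-50/49, 50/49, -181/49, 128/49)

Set up U = [u_1 | ... | u_2] ∈ R^(4×2). The projector onto W = col(U) is P = U (U^T U)^(-1) U^T.
Compute U^T U =
  [26, -8]
  [-8, 10],
and U^T v = (-23, 3).
Solve U^T U · c = U^T v for the coefficients: c = (-103/98, -53/98). The projection is proj_W(v) = U c.
Check: (v - proj_W(v)) · u_1 = 0  (should be 0).
Check: (v - proj_W(v)) · u_2 = 0  (should be 0).
Result: proj_W(v) = (-50/49, 50/49, -181/49, 128/49).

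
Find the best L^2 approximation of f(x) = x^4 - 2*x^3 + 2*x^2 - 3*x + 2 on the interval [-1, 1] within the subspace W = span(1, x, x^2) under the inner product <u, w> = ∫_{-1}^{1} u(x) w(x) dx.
g(x) = 20*x^2/7 - 21*x/5 + 67/35

The best approximation g ∈ W is the orthogonal projection of f onto W. Writing g = a_0 + a_1 x + a_2 x^2, the coefficients solve the normal equations G · a = b where
  G_{ij} = <φ_i, φ_j> and b_i = <f, φ_i>, with φ_0 = 1, φ_1 = x, φ_2 = x^2.
G =
  [2, 0, 2/3]
  [0, 2/3, 0]
  [2/3, 0, 2/5],
b = (86/15, -14/5, 254/105).
Solving gives a_0 = 67/35, a_1 = -21/5, a_2 = 20/7, so
  g(x) = 20*x^2/7 - 21*x/5 + 67/35.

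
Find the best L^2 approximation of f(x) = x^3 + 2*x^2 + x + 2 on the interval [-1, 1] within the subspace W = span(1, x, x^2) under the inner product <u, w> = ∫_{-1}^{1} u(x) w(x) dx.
g(x) = 2*x^2 + 8*x/5 + 2

The best approximation g ∈ W is the orthogonal projection of f onto W. Writing g = a_0 + a_1 x + a_2 x^2, the coefficients solve the normal equations G · a = b where
  G_{ij} = <φ_i, φ_j> and b_i = <f, φ_i>, with φ_0 = 1, φ_1 = x, φ_2 = x^2.
G =
  [2, 0, 2/3]
  [0, 2/3, 0]
  [2/3, 0, 2/5],
b = (16/3, 16/15, 32/15).
Solving gives a_0 = 2, a_1 = 8/5, a_2 = 2, so
  g(x) = 2*x^2 + 8*x/5 + 2.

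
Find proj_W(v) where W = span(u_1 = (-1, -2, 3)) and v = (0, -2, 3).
proj_W(v) = (-13/14, -13/7, 39/14)

Set up U = [u_1 | ... | u_1] ∈ R^(3×1). The projector onto W = col(U) is P = U (U^T U)^(-1) U^T.
Compute U^T U =
  [14],
and U^T v = (13).
Solve U^T U · c = U^T v for the coefficients: c = (13/14). The projection is proj_W(v) = U c.
Check: (v - proj_W(v)) · u_1 = 0  (should be 0).
Result: proj_W(v) = (-13/14, -13/7, 39/14).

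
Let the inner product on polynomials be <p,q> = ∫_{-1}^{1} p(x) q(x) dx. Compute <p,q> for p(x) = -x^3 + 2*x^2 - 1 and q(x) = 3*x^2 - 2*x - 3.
<p,q> = 16/5

Expand the product: p(x)·q(x) = -3*x^5 + 8*x^4 - x^3 - 9*x^2 + 2*x + 3.
∫_{-1}^{1} of each monomial x^k gives [2/(k+1) if k even, 0 if k odd]. Integrating term-by-term (or equivalently evaluating the antiderivative F(x) = -x^6/2 + 8*x^5/5 - x^4/4 - 3*x^3 + x^2 + 3*x at the endpoints):
  F(1) − F(−1) = 37/20 − (-27/20) = 16/5.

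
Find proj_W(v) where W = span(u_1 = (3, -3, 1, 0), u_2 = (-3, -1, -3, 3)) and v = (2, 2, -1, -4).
proj_W(v) = (453/451, 875/451, 815/451, -996/451)

Set up U = [u_1 | ... | u_2] ∈ R^(4×2). The projector onto W = col(U) is P = U (U^T U)^(-1) U^T.
Compute U^T U =
  [19, -9]
  [-9, 28],
and U^T v = (-1, -17).
Solve U^T U · c = U^T v for the coefficients: c = (-181/451, -332/451). The projection is proj_W(v) = U c.
Check: (v - proj_W(v)) · u_1 = 0  (should be 0).
Check: (v - proj_W(v)) · u_2 = 0  (should be 0).
Result: proj_W(v) = (453/451, 875/451, 815/451, -996/451).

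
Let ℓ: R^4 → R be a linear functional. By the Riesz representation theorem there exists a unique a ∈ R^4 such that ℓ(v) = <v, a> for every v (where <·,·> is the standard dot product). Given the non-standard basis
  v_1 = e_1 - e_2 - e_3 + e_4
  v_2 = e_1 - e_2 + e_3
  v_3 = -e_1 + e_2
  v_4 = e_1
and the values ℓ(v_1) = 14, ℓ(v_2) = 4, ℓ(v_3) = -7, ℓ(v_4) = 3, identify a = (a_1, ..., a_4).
a = (3, -4, -3, 4)

Write a = (a_1, ..., a_4) in the standard basis. For each basis vector v_i, ℓ(v_i) = <v_i, a> is a linear equation in the a_j's. Collect the n equations into a matrix system V a = ℓ, where row i of V is v_i (expressed in the standard basis). Since V is invertible (lower-triangular with 1s on the diagonal, up to permutation), solve by back-substitution:
  V =
[[1, -1, -1, 1],
 [1, -1, 1, 0],
 [-1, 1, 0, 0],
 [1, 0, 0, 0]]
  V a = (14, 4, -7, 3)
Solving gives a = (3, -4, -3, 4).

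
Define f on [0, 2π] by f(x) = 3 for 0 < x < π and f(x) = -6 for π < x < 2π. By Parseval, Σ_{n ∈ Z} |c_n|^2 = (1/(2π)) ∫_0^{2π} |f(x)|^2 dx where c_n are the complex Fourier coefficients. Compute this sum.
Σ |c_n|^2 = 45/2

Parseval equates the L^2 energy of f (normalised by 1/(2π)) with the ℓ^2 sum of its Fourier coefficients: (1/(2π)) ∫_0^{2π} |f|^2 = Σ |c_n|^2.
Compute the left side: (1/(2π)) [∫_0^π 3^2 dx + ∫_π^{2π} (-6)^2 dx] = (1/(2π)) · (9π + 36π) = (9 + 36)/2 = 45/2.
So Σ_{n ∈ Z} |c_n|^2 = 45/2.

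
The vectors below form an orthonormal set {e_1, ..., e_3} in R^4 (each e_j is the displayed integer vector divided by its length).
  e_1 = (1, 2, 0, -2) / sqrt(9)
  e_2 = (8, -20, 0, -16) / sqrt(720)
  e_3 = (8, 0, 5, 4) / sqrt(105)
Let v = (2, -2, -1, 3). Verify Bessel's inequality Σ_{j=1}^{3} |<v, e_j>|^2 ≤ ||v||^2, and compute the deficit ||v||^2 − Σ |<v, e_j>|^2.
Σ |<v, e_j>|^2 = 257/21; ||v||^2 = 18; deficit = 121/21

Write each e_j = u_j / sqrt(<u_j, u_j>) where u_j is the displayed integer vector. Then <v, e_j> = <v, u_j> / sqrt(<u_j, u_j>), so |<v, e_j>|^2 = <v, u_j>^2 / <u_j, u_j>.
Coefficients: <v, e_1> = -8/sqrt(9), <v, e_2> = 8/sqrt(720), <v, e_3> = 23/sqrt(105).
Square and sum: Σ |<v, e_j>|^2 = 257/21.
Compute ||v||^2 = v·v = 18.
Deficit = 18 − 257/21 = 121/21 ≥ 0, confirming Bessel's inequality. (The deficit equals ||v − Σ <v,e_j> e_j||^2, the squared distance from v to span{e_j}.)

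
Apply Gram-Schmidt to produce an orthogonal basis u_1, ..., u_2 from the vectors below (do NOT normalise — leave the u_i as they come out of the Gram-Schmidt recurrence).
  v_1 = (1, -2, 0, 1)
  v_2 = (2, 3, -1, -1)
Orthogonal basis:
  u_1 = (1, -2, 0, 1)
  u_2 = (17/6, 4/3, -1, -1/6)

Apply the Gram-Schmidt recurrence
  u_1 = v_1
  u_i = v_i − Σ_{j<i} ((v_i · u_j) / (u_j · u_j)) · u_j.

Step by step this gives:
  u_1 = (1, -2, 0, 1)
  u_2 = (17/6, 4/3, -1, -1/6)

Orthogonality check:
  u_2 · u_1 = 0 (should be 0)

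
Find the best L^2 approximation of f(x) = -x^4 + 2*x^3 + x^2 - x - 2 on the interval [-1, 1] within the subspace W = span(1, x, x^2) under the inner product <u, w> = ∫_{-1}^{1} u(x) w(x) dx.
g(x) = x^2/7 + x/5 - 67/35

The best approximation g ∈ W is the orthogonal projection of f onto W. Writing g = a_0 + a_1 x + a_2 x^2, the coefficients solve the normal equations G · a = b where
  G_{ij} = <φ_i, φ_j> and b_i = <f, φ_i>, with φ_0 = 1, φ_1 = x, φ_2 = x^2.
G =
  [2, 0, 2/3]
  [0, 2/3, 0]
  [2/3, 0, 2/5],
b = (-56/15, 2/15, -128/105).
Solving gives a_0 = -67/35, a_1 = 1/5, a_2 = 1/7, so
  g(x) = x^2/7 + x/5 - 67/35.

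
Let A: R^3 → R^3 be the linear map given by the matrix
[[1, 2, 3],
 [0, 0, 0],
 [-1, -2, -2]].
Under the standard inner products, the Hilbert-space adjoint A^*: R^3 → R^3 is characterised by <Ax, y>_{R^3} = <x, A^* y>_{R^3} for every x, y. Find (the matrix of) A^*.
A^* = A^T =
[[1, 0, -1],
 [2, 0, -2],
 [3, 0, -2]]

For real matrices with standard dot products, the defining identity <Ax, y> = <x, A^* y> gives (Ax)^T y = x^T (A^*) y, i.e. x^T A^T y = x^T (A^*) y. Since this holds for all x, y, we must have A^* = A^T. Therefore
A^* =
[[1, 0, -1],
 [2, 0, -2],
 [3, 0, -2]].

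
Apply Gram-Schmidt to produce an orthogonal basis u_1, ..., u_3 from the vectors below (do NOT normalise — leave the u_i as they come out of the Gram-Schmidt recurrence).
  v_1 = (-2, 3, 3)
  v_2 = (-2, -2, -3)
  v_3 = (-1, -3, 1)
Orthogonal basis:
  u_1 = (-2, 3, 3)
  u_2 = (-3, -1/2, -3/2)
  u_3 = (-147/253, -588/253, 490/253)

Apply the Gram-Schmidt recurrence
  u_1 = v_1
  u_i = v_i − Σ_{j<i} ((v_i · u_j) / (u_j · u_j)) · u_j.

Step by step this gives:
  u_1 = (-2, 3, 3)
  u_2 = (-3, -1/2, -3/2)
  u_3 = (-147/253, -588/253, 490/253)

Orthogonality check:
  u_2 · u_1 = 0 (should be 0)
  u_3 · u_1 = 0 (should be 0)
  u_3 · u_2 = 0 (should be 0)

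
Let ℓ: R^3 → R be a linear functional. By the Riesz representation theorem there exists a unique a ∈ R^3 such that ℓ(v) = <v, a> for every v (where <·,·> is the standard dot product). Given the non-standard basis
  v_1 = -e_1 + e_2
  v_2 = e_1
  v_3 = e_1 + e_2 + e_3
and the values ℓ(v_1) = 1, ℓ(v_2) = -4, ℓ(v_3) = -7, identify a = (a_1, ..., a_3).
a = (-4, -3, 0)

Write a = (a_1, ..., a_3) in the standard basis. For each basis vector v_i, ℓ(v_i) = <v_i, a> is a linear equation in the a_j's. Collect the n equations into a matrix system V a = ℓ, where row i of V is v_i (expressed in the standard basis). Since V is invertible (lower-triangular with 1s on the diagonal, up to permutation), solve by back-substitution:
  V =
[[-1, 1, 0],
 [1, 0, 0],
 [1, 1, 1]]
  V a = (1, -4, -7)
Solving gives a = (-4, -3, 0).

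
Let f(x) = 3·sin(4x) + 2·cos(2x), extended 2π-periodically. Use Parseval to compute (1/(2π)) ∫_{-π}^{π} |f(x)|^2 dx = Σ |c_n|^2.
Σ |c_n|^2 = 13/2

Expand |f|^2 and use orthogonality of {sin(nx), cos(mx)} on [-π, π]:
  ∫_{-π}^{π} sin(nx)^2 dx = π, ∫ cos(mx)^2 dx = π, and cross terms integrate to 0.
So ∫_{-π}^{π} f(x)^2 dx = 3^2 · π + 2^2 · π = (9 + 4)π.
Divide by 2π: (9 + 4)/2 = 13/2.
By Parseval, this equals Σ |c_n|^2.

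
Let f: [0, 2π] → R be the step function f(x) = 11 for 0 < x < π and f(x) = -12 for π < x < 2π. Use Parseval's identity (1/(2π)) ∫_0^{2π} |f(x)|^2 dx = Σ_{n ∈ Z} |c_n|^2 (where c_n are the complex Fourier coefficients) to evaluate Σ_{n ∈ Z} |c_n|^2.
Σ |c_n|^2 = 265/2

Parseval equates the L^2 energy of f (normalised by 1/(2π)) with the ℓ^2 sum of its Fourier coefficients: (1/(2π)) ∫_0^{2π} |f|^2 = Σ |c_n|^2.
Compute the left side: (1/(2π)) [∫_0^π 11^2 dx + ∫_π^{2π} (-12)^2 dx] = (1/(2π)) · (121π + 144π) = (121 + 144)/2 = 265/2.
So Σ_{n ∈ Z} |c_n|^2 = 265/2.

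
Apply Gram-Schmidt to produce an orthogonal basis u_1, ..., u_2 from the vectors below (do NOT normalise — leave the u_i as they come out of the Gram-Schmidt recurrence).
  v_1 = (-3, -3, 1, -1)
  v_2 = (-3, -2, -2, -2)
Orthogonal basis:
  u_1 = (-3, -3, 1, -1)
  u_2 = (-3/4, 1/4, -11/4, -5/4)

Apply the Gram-Schmidt recurrence
  u_1 = v_1
  u_i = v_i − Σ_{j<i} ((v_i · u_j) / (u_j · u_j)) · u_j.

Step by step this gives:
  u_1 = (-3, -3, 1, -1)
  u_2 = (-3/4, 1/4, -11/4, -5/4)

Orthogonality check:
  u_2 · u_1 = 0 (should be 0)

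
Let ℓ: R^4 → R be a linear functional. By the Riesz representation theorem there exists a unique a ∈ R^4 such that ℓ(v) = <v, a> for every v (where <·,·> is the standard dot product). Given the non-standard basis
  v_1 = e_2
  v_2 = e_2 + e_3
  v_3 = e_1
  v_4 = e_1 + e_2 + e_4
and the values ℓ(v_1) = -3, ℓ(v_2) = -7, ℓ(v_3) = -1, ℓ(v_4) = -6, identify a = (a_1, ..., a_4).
a = (-1, -3, -4, -2)

Write a = (a_1, ..., a_4) in the standard basis. For each basis vector v_i, ℓ(v_i) = <v_i, a> is a linear equation in the a_j's. Collect the n equations into a matrix system V a = ℓ, where row i of V is v_i (expressed in the standard basis). Since V is invertible (lower-triangular with 1s on the diagonal, up to permutation), solve by back-substitution:
  V =
[[0, 1, 0, 0],
 [0, 1, 1, 0],
 [1, 0, 0, 0],
 [1, 1, 0, 1]]
  V a = (-3, -7, -1, -6)
Solving gives a = (-1, -3, -4, -2).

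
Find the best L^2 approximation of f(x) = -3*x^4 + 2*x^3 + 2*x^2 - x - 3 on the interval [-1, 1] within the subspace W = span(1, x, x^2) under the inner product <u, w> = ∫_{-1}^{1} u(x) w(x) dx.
g(x) = -4*x^2/7 + x/5 - 96/35

The best approximation g ∈ W is the orthogonal projection of f onto W. Writing g = a_0 + a_1 x + a_2 x^2, the coefficients solve the normal equations G · a = b where
  G_{ij} = <φ_i, φ_j> and b_i = <f, φ_i>, with φ_0 = 1, φ_1 = x, φ_2 = x^2.
G =
  [2, 0, 2/3]
  [0, 2/3, 0]
  [2/3, 0, 2/5],
b = (-88/15, 2/15, -72/35).
Solving gives a_0 = -96/35, a_1 = 1/5, a_2 = -4/7, so
  g(x) = -4*x^2/7 + x/5 - 96/35.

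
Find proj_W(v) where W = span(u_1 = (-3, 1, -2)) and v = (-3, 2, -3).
proj_W(v) = (-51/14, 17/14, -17/7)

Set up U = [u_1 | ... | u_1] ∈ R^(3×1). The projector onto W = col(U) is P = U (U^T U)^(-1) U^T.
Compute U^T U =
  [14],
and U^T v = (17).
Solve U^T U · c = U^T v for the coefficients: c = (17/14). The projection is proj_W(v) = U c.
Check: (v - proj_W(v)) · u_1 = 0  (should be 0).
Result: proj_W(v) = (-51/14, 17/14, -17/7).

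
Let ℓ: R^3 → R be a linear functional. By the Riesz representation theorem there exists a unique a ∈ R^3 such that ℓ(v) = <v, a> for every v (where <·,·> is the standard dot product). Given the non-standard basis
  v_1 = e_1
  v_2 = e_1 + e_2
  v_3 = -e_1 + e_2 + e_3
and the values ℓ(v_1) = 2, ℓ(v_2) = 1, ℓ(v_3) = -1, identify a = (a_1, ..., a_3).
a = (2, -1, 2)

Write a = (a_1, ..., a_3) in the standard basis. For each basis vector v_i, ℓ(v_i) = <v_i, a> is a linear equation in the a_j's. Collect the n equations into a matrix system V a = ℓ, where row i of V is v_i (expressed in the standard basis). Since V is invertible (lower-triangular with 1s on the diagonal, up to permutation), solve by back-substitution:
  V =
[[1, 0, 0],
 [1, 1, 0],
 [-1, 1, 1]]
  V a = (2, 1, -1)
Solving gives a = (2, -1, 2).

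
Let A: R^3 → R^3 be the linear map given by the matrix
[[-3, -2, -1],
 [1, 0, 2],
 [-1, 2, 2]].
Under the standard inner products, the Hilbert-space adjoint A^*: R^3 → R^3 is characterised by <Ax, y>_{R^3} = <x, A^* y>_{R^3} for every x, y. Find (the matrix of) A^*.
A^* = A^T =
[[-3, 1, -1],
 [-2, 0, 2],
 [-1, 2, 2]]

For real matrices with standard dot products, the defining identity <Ax, y> = <x, A^* y> gives (Ax)^T y = x^T (A^*) y, i.e. x^T A^T y = x^T (A^*) y. Since this holds for all x, y, we must have A^* = A^T. Therefore
A^* =
[[-3, 1, -1],
 [-2, 0, 2],
 [-1, 2, 2]].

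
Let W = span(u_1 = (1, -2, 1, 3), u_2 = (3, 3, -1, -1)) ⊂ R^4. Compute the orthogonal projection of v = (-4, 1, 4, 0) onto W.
proj_W(v) = (-758/251, -365/251, 78/251, -184/251)

Set up U = [u_1 | ... | u_2] ∈ R^(4×2). The projector onto W = col(U) is P = U (U^T U)^(-1) U^T.
Compute U^T U =
  [15, -7]
  [-7, 20],
and U^T v = (-2, -13).
Solve U^T U · c = U^T v for the coefficients: c = (-131/251, -209/251). The projection is proj_W(v) = U c.
Check: (v - proj_W(v)) · u_1 = 0  (should be 0).
Check: (v - proj_W(v)) · u_2 = 0  (should be 0).
Result: proj_W(v) = (-758/251, -365/251, 78/251, -184/251).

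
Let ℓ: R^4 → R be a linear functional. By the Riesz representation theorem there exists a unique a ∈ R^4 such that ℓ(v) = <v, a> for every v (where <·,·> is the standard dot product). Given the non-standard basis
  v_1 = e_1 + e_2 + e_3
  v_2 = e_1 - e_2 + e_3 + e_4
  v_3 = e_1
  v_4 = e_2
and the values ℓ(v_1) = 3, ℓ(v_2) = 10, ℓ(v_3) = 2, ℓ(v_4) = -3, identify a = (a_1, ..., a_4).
a = (2, -3, 4, 1)

Write a = (a_1, ..., a_4) in the standard basis. For each basis vector v_i, ℓ(v_i) = <v_i, a> is a linear equation in the a_j's. Collect the n equations into a matrix system V a = ℓ, where row i of V is v_i (expressed in the standard basis). Since V is invertible (lower-triangular with 1s on the diagonal, up to permutation), solve by back-substitution:
  V =
[[1, 1, 1, 0],
 [1, -1, 1, 1],
 [1, 0, 0, 0],
 [0, 1, 0, 0]]
  V a = (3, 10, 2, -3)
Solving gives a = (2, -3, 4, 1).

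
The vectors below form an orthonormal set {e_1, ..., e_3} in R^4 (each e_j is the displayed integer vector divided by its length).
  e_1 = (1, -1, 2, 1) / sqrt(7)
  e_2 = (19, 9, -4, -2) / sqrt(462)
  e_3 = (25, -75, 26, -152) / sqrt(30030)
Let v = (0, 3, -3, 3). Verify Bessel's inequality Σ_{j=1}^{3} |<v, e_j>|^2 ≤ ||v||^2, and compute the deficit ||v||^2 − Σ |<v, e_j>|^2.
Σ |<v, e_j>|^2 = 12141/455; ||v||^2 = 27; deficit = 144/455

Write each e_j = u_j / sqrt(<u_j, u_j>) where u_j is the displayed integer vector. Then <v, e_j> = <v, u_j> / sqrt(<u_j, u_j>), so |<v, e_j>|^2 = <v, u_j>^2 / <u_j, u_j>.
Coefficients: <v, e_1> = -6/sqrt(7), <v, e_2> = 33/sqrt(462), <v, e_3> = -759/sqrt(30030).
Square and sum: Σ |<v, e_j>|^2 = 12141/455.
Compute ||v||^2 = v·v = 27.
Deficit = 27 − 12141/455 = 144/455 ≥ 0, confirming Bessel's inequality. (The deficit equals ||v − Σ <v,e_j> e_j||^2, the squared distance from v to span{e_j}.)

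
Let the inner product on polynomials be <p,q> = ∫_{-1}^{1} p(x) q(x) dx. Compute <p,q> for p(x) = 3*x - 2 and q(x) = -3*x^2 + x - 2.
<p,q> = 14

Expand the product: p(x)·q(x) = -9*x^3 + 9*x^2 - 8*x + 4.
∫_{-1}^{1} of each monomial x^k gives [2/(k+1) if k even, 0 if k odd]. Integrating term-by-term (or equivalently evaluating the antiderivative F(x) = -9*x^4/4 + 3*x^3 - 4*x^2 + 4*x at the endpoints):
  F(1) − F(−1) = 3/4 − (-53/4) = 14.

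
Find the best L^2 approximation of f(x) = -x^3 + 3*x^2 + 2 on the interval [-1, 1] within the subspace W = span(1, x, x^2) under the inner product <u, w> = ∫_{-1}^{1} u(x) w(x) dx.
g(x) = 3*x^2 - 3*x/5 + 2

The best approximation g ∈ W is the orthogonal projection of f onto W. Writing g = a_0 + a_1 x + a_2 x^2, the coefficients solve the normal equations G · a = b where
  G_{ij} = <φ_i, φ_j> and b_i = <f, φ_i>, with φ_0 = 1, φ_1 = x, φ_2 = x^2.
G =
  [2, 0, 2/3]
  [0, 2/3, 0]
  [2/3, 0, 2/5],
b = (6, -2/5, 38/15).
Solving gives a_0 = 2, a_1 = -3/5, a_2 = 3, so
  g(x) = 3*x^2 - 3*x/5 + 2.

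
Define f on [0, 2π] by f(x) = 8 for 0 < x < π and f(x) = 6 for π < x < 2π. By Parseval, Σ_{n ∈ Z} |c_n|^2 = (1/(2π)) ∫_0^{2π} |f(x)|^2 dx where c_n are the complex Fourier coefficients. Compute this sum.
Σ |c_n|^2 = 50

Parseval equates the L^2 energy of f (normalised by 1/(2π)) with the ℓ^2 sum of its Fourier coefficients: (1/(2π)) ∫_0^{2π} |f|^2 = Σ |c_n|^2.
Compute the left side: (1/(2π)) [∫_0^π 8^2 dx + ∫_π^{2π} 6^2 dx] = (1/(2π)) · (64π + 36π) = (64 + 36)/2 = 50.
So Σ_{n ∈ Z} |c_n|^2 = 50.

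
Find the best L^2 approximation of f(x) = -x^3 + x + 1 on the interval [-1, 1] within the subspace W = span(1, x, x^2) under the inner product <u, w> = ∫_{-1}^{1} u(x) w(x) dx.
g(x) = 2*x/5 + 1

The best approximation g ∈ W is the orthogonal projection of f onto W. Writing g = a_0 + a_1 x + a_2 x^2, the coefficients solve the normal equations G · a = b where
  G_{ij} = <φ_i, φ_j> and b_i = <f, φ_i>, with φ_0 = 1, φ_1 = x, φ_2 = x^2.
G =
  [2, 0, 2/3]
  [0, 2/3, 0]
  [2/3, 0, 2/5],
b = (2, 4/15, 2/3).
Solving gives a_0 = 1, a_1 = 2/5, a_2 = 0, so
  g(x) = 2*x/5 + 1.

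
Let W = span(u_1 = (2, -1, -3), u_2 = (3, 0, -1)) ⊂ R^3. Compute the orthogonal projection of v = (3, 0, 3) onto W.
proj_W(v) = (165/59, 84/59, 141/59)

Set up U = [u_1 | ... | u_2] ∈ R^(3×2). The projector onto W = col(U) is P = U (U^T U)^(-1) U^T.
Compute U^T U =
  [14, 9]
  [9, 10],
and U^T v = (-3, 6).
Solve U^T U · c = U^T v for the coefficients: c = (-84/59, 111/59). The projection is proj_W(v) = U c.
Check: (v - proj_W(v)) · u_1 = 0  (should be 0).
Check: (v - proj_W(v)) · u_2 = 0  (should be 0).
Result: proj_W(v) = (165/59, 84/59, 141/59).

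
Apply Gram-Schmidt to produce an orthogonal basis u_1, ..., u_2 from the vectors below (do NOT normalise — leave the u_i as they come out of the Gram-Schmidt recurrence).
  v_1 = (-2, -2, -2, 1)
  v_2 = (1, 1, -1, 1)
Orthogonal basis:
  u_1 = (-2, -2, -2, 1)
  u_2 = (11/13, 11/13, -15/13, 14/13)

Apply the Gram-Schmidt recurrence
  u_1 = v_1
  u_i = v_i − Σ_{j<i} ((v_i · u_j) / (u_j · u_j)) · u_j.

Step by step this gives:
  u_1 = (-2, -2, -2, 1)
  u_2 = (11/13, 11/13, -15/13, 14/13)

Orthogonality check:
  u_2 · u_1 = 0 (should be 0)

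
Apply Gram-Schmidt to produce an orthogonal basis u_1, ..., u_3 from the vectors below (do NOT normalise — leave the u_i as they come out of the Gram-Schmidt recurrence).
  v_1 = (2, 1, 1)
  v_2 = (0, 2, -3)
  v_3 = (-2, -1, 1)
Orthogonal basis:
  u_1 = (2, 1, 1)
  u_2 = (1/3, 13/6, -17/6)
  u_3 = (-40/77, 48/77, 32/77)

Apply the Gram-Schmidt recurrence
  u_1 = v_1
  u_i = v_i − Σ_{j<i} ((v_i · u_j) / (u_j · u_j)) · u_j.

Step by step this gives:
  u_1 = (2, 1, 1)
  u_2 = (1/3, 13/6, -17/6)
  u_3 = (-40/77, 48/77, 32/77)

Orthogonality check:
  u_2 · u_1 = 0 (should be 0)
  u_3 · u_1 = 0 (should be 0)
  u_3 · u_2 = 0 (should be 0)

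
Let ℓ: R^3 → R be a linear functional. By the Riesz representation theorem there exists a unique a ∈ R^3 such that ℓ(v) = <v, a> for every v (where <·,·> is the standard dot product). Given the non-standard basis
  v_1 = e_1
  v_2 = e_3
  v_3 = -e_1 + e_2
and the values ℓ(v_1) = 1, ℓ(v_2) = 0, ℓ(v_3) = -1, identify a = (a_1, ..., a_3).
a = (1, 0, 0)

Write a = (a_1, ..., a_3) in the standard basis. For each basis vector v_i, ℓ(v_i) = <v_i, a> is a linear equation in the a_j's. Collect the n equations into a matrix system V a = ℓ, where row i of V is v_i (expressed in the standard basis). Since V is invertible (lower-triangular with 1s on the diagonal, up to permutation), solve by back-substitution:
  V =
[[1, 0, 0],
 [0, 0, 1],
 [-1, 1, 0]]
  V a = (1, 0, -1)
Solving gives a = (1, 0, 0).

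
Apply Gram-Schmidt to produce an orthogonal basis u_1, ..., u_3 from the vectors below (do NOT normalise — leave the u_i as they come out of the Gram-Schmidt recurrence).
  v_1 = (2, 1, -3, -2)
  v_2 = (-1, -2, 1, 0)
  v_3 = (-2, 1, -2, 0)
Orthogonal basis:
  u_1 = (2, 1, -3, -2)
  u_2 = (-2/9, -29/18, -1/6, -7/9)
  u_3 = (-141/59, 25/59, -91/59, 8/59)

Apply the Gram-Schmidt recurrence
  u_1 = v_1
  u_i = v_i − Σ_{j<i} ((v_i · u_j) / (u_j · u_j)) · u_j.

Step by step this gives:
  u_1 = (2, 1, -3, -2)
  u_2 = (-2/9, -29/18, -1/6, -7/9)
  u_3 = (-141/59, 25/59, -91/59, 8/59)

Orthogonality check:
  u_2 · u_1 = 0 (should be 0)
  u_3 · u_1 = 0 (should be 0)
  u_3 · u_2 = 0 (should be 0)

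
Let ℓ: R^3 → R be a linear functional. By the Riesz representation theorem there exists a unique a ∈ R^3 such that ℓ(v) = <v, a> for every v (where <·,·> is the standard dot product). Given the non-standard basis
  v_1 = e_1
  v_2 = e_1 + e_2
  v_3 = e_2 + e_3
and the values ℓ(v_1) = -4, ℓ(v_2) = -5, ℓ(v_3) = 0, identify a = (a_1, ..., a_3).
a = (-4, -1, 1)

Write a = (a_1, ..., a_3) in the standard basis. For each basis vector v_i, ℓ(v_i) = <v_i, a> is a linear equation in the a_j's. Collect the n equations into a matrix system V a = ℓ, where row i of V is v_i (expressed in the standard basis). Since V is invertible (lower-triangular with 1s on the diagonal, up to permutation), solve by back-substitution:
  V =
[[1, 0, 0],
 [1, 1, 0],
 [0, 1, 1]]
  V a = (-4, -5, 0)
Solving gives a = (-4, -1, 1).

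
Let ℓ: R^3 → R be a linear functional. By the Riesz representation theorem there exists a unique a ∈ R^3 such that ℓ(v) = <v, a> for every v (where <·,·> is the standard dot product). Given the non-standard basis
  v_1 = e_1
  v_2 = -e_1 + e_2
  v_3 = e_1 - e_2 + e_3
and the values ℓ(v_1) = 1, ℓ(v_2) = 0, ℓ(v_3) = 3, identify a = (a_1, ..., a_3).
a = (1, 1, 3)

Write a = (a_1, ..., a_3) in the standard basis. For each basis vector v_i, ℓ(v_i) = <v_i, a> is a linear equation in the a_j's. Collect the n equations into a matrix system V a = ℓ, where row i of V is v_i (expressed in the standard basis). Since V is invertible (lower-triangular with 1s on the diagonal, up to permutation), solve by back-substitution:
  V =
[[1, 0, 0],
 [-1, 1, 0],
 [1, -1, 1]]
  V a = (1, 0, 3)
Solving gives a = (1, 1, 3).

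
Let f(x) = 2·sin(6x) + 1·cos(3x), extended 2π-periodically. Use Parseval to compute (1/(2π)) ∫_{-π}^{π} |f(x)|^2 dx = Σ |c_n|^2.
Σ |c_n|^2 = 5/2

Expand |f|^2 and use orthogonality of {sin(nx), cos(mx)} on [-π, π]:
  ∫_{-π}^{π} sin(nx)^2 dx = π, ∫ cos(mx)^2 dx = π, and cross terms integrate to 0.
So ∫_{-π}^{π} f(x)^2 dx = 2^2 · π + 1^2 · π = (4 + 1)π.
Divide by 2π: (4 + 1)/2 = 5/2.
By Parseval, this equals Σ |c_n|^2.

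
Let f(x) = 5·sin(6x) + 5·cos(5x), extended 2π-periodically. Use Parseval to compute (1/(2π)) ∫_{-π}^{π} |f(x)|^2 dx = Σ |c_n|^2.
Σ |c_n|^2 = 25

Expand |f|^2 and use orthogonality of {sin(nx), cos(mx)} on [-π, π]:
  ∫_{-π}^{π} sin(nx)^2 dx = π, ∫ cos(mx)^2 dx = π, and cross terms integrate to 0.
So ∫_{-π}^{π} f(x)^2 dx = 5^2 · π + 5^2 · π = (25 + 25)π.
Divide by 2π: (25 + 25)/2 = 25.
By Parseval, this equals Σ |c_n|^2.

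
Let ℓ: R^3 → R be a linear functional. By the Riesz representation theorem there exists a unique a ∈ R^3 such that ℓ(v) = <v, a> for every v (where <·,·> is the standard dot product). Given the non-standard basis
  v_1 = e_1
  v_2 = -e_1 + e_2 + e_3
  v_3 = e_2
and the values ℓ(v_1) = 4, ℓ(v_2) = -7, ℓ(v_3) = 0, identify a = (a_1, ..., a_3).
a = (4, 0, -3)

Write a = (a_1, ..., a_3) in the standard basis. For each basis vector v_i, ℓ(v_i) = <v_i, a> is a linear equation in the a_j's. Collect the n equations into a matrix system V a = ℓ, where row i of V is v_i (expressed in the standard basis). Since V is invertible (lower-triangular with 1s on the diagonal, up to permutation), solve by back-substitution:
  V =
[[1, 0, 0],
 [-1, 1, 1],
 [0, 1, 0]]
  V a = (4, -7, 0)
Solving gives a = (4, 0, -3).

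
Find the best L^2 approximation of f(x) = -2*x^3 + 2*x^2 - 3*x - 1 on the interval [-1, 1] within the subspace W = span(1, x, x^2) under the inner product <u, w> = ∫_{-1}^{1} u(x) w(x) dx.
g(x) = 2*x^2 - 21*x/5 - 1

The best approximation g ∈ W is the orthogonal projection of f onto W. Writing g = a_0 + a_1 x + a_2 x^2, the coefficients solve the normal equations G · a = b where
  G_{ij} = <φ_i, φ_j> and b_i = <f, φ_i>, with φ_0 = 1, φ_1 = x, φ_2 = x^2.
G =
  [2, 0, 2/3]
  [0, 2/3, 0]
  [2/3, 0, 2/5],
b = (-2/3, -14/5, 2/15).
Solving gives a_0 = -1, a_1 = -21/5, a_2 = 2, so
  g(x) = 2*x^2 - 21*x/5 - 1.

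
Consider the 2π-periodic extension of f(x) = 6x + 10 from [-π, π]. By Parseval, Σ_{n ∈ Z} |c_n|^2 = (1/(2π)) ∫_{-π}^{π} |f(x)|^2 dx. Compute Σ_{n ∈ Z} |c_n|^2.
Σ |c_n|^2 = 12π^2 + 100

Expand and integrate term by term over [-π, π]:
  ∫ (6x)^2 dx = 36·(2π^3/3); ∫ 2·6·(10)·x dx = 0 (odd integrand); ∫ 10^2 dx = 100·2π.
So (1/(2π)) ∫_{-π}^{π} (6x + 10)^2 dx = 36π^2/3 + 100 = 12π^2 + 100.
Parseval ⇒ Σ |c_n|^2 = 12π^2 + 100.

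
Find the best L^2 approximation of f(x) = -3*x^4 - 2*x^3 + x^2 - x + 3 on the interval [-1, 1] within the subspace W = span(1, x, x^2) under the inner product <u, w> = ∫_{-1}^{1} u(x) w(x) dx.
g(x) = -11*x^2/7 - 11*x/5 + 114/35

The best approximation g ∈ W is the orthogonal projection of f onto W. Writing g = a_0 + a_1 x + a_2 x^2, the coefficients solve the normal equations G · a = b where
  G_{ij} = <φ_i, φ_j> and b_i = <f, φ_i>, with φ_0 = 1, φ_1 = x, φ_2 = x^2.
G =
  [2, 0, 2/3]
  [0, 2/3, 0]
  [2/3, 0, 2/5],
b = (82/15, -22/15, 54/35).
Solving gives a_0 = 114/35, a_1 = -11/5, a_2 = -11/7, so
  g(x) = -11*x^2/7 - 11*x/5 + 114/35.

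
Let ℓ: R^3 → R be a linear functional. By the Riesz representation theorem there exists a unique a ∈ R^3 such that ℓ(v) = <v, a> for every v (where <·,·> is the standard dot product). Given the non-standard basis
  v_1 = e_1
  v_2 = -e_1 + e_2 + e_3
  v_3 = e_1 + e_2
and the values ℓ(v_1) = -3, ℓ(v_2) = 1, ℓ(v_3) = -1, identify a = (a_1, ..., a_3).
a = (-3, 2, -4)

Write a = (a_1, ..., a_3) in the standard basis. For each basis vector v_i, ℓ(v_i) = <v_i, a> is a linear equation in the a_j's. Collect the n equations into a matrix system V a = ℓ, where row i of V is v_i (expressed in the standard basis). Since V is invertible (lower-triangular with 1s on the diagonal, up to permutation), solve by back-substitution:
  V =
[[1, 0, 0],
 [-1, 1, 1],
 [1, 1, 0]]
  V a = (-3, 1, -1)
Solving gives a = (-3, 2, -4).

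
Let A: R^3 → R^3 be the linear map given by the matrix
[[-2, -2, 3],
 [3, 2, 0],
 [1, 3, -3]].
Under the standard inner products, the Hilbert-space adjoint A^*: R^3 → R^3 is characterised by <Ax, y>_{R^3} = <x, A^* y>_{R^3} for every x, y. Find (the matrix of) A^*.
A^* = A^T =
[[-2, 3, 1],
 [-2, 2, 3],
 [3, 0, -3]]

For real matrices with standard dot products, the defining identity <Ax, y> = <x, A^* y> gives (Ax)^T y = x^T (A^*) y, i.e. x^T A^T y = x^T (A^*) y. Since this holds for all x, y, we must have A^* = A^T. Therefore
A^* =
[[-2, 3, 1],
 [-2, 2, 3],
 [3, 0, -3]].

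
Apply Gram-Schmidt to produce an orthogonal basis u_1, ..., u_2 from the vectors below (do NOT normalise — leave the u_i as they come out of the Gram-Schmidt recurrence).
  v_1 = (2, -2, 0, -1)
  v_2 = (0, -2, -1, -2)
Orthogonal basis:
  u_1 = (2, -2, 0, -1)
  u_2 = (-4/3, -2/3, -1, -4/3)

Apply the Gram-Schmidt recurrence
  u_1 = v_1
  u_i = v_i − Σ_{j<i} ((v_i · u_j) / (u_j · u_j)) · u_j.

Step by step this gives:
  u_1 = (2, -2, 0, -1)
  u_2 = (-4/3, -2/3, -1, -4/3)

Orthogonality check:
  u_2 · u_1 = 0 (should be 0)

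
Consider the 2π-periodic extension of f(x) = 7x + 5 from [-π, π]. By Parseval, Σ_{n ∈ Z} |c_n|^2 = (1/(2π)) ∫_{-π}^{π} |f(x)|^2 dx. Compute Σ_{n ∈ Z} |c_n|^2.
Σ |c_n|^2 = 49π^2/3 + 25

Expand and integrate term by term over [-π, π]:
  ∫ (7x)^2 dx = 49·(2π^3/3); ∫ 2·7·(5)·x dx = 0 (odd integrand); ∫ 5^2 dx = 25·2π.
So (1/(2π)) ∫_{-π}^{π} (7x + 5)^2 dx = 49π^2/3 + 25 = 49π^2/3 + 25.
Parseval ⇒ Σ |c_n|^2 = 49π^2/3 + 25.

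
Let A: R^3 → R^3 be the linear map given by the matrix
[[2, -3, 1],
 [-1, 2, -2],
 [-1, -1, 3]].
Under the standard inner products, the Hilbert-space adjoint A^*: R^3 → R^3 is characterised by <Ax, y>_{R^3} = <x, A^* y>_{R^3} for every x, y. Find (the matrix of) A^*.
A^* = A^T =
[[2, -1, -1],
 [-3, 2, -1],
 [1, -2, 3]]

For real matrices with standard dot products, the defining identity <Ax, y> = <x, A^* y> gives (Ax)^T y = x^T (A^*) y, i.e. x^T A^T y = x^T (A^*) y. Since this holds for all x, y, we must have A^* = A^T. Therefore
A^* =
[[2, -1, -1],
 [-3, 2, -1],
 [1, -2, 3]].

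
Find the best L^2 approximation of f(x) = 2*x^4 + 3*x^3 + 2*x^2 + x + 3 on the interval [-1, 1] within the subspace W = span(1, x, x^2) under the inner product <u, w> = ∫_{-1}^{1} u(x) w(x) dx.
g(x) = 26*x^2/7 + 14*x/5 + 99/35

The best approximation g ∈ W is the orthogonal projection of f onto W. Writing g = a_0 + a_1 x + a_2 x^2, the coefficients solve the normal equations G · a = b where
  G_{ij} = <φ_i, φ_j> and b_i = <f, φ_i>, with φ_0 = 1, φ_1 = x, φ_2 = x^2.
G =
  [2, 0, 2/3]
  [0, 2/3, 0]
  [2/3, 0, 2/5],
b = (122/15, 28/15, 118/35).
Solving gives a_0 = 99/35, a_1 = 14/5, a_2 = 26/7, so
  g(x) = 26*x^2/7 + 14*x/5 + 99/35.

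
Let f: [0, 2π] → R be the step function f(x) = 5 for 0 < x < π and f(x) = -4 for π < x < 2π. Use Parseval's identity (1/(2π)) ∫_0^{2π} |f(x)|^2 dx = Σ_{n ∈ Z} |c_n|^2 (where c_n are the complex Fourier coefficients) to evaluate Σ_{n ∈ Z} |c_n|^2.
Σ |c_n|^2 = 41/2

Parseval equates the L^2 energy of f (normalised by 1/(2π)) with the ℓ^2 sum of its Fourier coefficients: (1/(2π)) ∫_0^{2π} |f|^2 = Σ |c_n|^2.
Compute the left side: (1/(2π)) [∫_0^π 5^2 dx + ∫_π^{2π} (-4)^2 dx] = (1/(2π)) · (25π + 16π) = (25 + 16)/2 = 41/2.
So Σ_{n ∈ Z} |c_n|^2 = 41/2.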